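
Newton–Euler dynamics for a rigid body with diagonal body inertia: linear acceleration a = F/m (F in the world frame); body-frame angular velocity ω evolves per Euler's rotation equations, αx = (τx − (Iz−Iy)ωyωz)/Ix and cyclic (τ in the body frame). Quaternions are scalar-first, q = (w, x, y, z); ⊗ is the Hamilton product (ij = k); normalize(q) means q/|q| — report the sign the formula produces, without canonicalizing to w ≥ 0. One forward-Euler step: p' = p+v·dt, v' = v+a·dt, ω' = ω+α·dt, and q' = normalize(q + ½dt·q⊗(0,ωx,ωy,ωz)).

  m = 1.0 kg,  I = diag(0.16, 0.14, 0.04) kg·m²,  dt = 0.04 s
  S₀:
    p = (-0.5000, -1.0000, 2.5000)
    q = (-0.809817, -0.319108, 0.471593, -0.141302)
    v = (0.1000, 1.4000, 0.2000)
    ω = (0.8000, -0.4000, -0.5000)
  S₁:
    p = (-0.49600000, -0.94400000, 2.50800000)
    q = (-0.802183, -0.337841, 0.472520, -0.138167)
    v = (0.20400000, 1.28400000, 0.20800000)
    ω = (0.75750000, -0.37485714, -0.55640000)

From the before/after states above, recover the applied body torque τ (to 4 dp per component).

rate change Δω = (-0.04250000, 0.02514286, -0.05640000)
applied torque τ = (-0.1900, 0.0400, -0.0500)

τ = (-0.1900, 0.0400, -0.0500)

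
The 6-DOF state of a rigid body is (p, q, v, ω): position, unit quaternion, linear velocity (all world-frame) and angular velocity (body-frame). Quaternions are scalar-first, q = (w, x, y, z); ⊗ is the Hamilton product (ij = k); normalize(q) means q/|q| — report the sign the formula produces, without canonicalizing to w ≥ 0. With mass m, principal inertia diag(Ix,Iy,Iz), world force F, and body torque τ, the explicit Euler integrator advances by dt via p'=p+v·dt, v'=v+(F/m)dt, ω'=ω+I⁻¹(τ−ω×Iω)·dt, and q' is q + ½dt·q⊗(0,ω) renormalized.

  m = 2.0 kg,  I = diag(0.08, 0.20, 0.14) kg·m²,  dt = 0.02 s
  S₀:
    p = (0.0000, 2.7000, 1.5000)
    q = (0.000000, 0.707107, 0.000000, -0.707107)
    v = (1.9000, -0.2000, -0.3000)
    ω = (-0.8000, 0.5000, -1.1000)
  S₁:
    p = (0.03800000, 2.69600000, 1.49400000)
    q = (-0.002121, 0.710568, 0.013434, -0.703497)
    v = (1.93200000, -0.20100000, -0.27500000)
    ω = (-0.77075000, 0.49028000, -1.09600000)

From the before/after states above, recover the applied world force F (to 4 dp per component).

Δv = v₁−v₀ = (0.03200000, -0.00100000, 0.02500000)
applied force F = (3.2000, -0.1000, 2.5000)

F = (3.2000, -0.1000, 2.5000)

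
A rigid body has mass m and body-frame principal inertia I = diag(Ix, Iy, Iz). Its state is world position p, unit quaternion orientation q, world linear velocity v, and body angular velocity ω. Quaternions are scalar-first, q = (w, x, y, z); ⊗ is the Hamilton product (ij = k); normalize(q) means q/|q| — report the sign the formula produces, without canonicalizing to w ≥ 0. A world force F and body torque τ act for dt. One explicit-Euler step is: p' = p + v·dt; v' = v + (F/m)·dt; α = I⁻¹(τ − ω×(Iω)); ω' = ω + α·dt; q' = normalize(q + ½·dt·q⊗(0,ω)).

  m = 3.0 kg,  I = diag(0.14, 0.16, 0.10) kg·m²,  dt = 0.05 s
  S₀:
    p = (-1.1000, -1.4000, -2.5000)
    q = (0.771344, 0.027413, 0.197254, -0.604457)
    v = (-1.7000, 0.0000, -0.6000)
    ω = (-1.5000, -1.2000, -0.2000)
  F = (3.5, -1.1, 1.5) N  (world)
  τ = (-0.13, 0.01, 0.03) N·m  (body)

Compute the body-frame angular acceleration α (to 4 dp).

precession coupling ω×(Iω) = (-0.0144, 0.0120, 0.0360)
(τ − ω×Iω)/I = (-0.8257, -0.0125, -0.0600)

α = (-0.8257, -0.0125, -0.0600)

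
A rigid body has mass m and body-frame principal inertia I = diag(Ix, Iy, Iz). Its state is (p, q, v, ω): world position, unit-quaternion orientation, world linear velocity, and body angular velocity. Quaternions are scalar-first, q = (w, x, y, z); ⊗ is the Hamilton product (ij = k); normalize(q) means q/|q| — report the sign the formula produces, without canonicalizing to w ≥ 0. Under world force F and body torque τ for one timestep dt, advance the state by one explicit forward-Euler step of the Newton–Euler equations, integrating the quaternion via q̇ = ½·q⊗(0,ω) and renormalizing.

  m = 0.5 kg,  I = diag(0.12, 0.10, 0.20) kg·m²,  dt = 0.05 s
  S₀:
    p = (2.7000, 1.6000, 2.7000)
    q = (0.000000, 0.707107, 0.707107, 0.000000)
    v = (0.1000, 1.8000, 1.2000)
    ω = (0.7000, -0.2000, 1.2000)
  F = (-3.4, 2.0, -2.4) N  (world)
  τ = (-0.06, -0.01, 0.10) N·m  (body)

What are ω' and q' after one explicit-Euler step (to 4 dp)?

ω' = (0.6850, -0.1714, 1.2243)
q' = (-0.0088, 0.7279, 0.6855, -0.0159)

precession coupling ω×(Iω) = (-0.0240, -0.0672, 0.0028)
α = I⁻¹(τ − ω×Iω) = (-0.3000, 0.5720, 0.4860)
new body rate ω' = (0.6850, -0.1714, 1.2243)
Hamilton product q⊗(0,ω) = (-0.3535535, 0.8485284, -0.8485284, -0.6363963)
updated quaternion q' = (-0.0088, 0.7279, 0.6855, -0.0159)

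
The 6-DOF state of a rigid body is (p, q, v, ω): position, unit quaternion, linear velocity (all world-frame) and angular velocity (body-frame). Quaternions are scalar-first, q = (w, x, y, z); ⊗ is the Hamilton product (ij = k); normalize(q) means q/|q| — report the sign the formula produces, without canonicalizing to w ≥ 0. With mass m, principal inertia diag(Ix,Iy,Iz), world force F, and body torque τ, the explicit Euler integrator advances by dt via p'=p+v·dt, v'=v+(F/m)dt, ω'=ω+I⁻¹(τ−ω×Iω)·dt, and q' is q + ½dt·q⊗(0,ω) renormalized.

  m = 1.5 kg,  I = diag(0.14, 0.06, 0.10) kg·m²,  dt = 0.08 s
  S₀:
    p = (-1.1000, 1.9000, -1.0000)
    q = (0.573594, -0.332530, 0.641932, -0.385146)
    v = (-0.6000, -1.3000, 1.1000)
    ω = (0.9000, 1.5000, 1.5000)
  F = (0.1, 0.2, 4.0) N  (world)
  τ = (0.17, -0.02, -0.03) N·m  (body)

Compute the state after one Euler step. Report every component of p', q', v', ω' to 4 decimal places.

(τ − ω×Iω)/I = (0.5714, -1.2333, 0.7800)
ω + α·dt = (0.9457, 1.4013, 1.5624)
q⊗(0,ω) = (-0.0859020, 2.0568516, 1.0125546, -0.2161428)
q' = normalize(q + ½dt·q⊗(0,ω)) = (0.5678, -0.2492, 0.6796, -0.3921)
p' = p + v·dt = (-1.1480, 1.7960, -0.9120)
new velocity v' = (-0.5947, -1.2893, 1.3133)

p' = (-1.1480, 1.7960, -0.9120)
q' = (0.5678, -0.2492, 0.6796, -0.3921)
v' = (-0.5947, -1.2893, 1.3133)
ω' = (0.9457, 1.4013, 1.5624)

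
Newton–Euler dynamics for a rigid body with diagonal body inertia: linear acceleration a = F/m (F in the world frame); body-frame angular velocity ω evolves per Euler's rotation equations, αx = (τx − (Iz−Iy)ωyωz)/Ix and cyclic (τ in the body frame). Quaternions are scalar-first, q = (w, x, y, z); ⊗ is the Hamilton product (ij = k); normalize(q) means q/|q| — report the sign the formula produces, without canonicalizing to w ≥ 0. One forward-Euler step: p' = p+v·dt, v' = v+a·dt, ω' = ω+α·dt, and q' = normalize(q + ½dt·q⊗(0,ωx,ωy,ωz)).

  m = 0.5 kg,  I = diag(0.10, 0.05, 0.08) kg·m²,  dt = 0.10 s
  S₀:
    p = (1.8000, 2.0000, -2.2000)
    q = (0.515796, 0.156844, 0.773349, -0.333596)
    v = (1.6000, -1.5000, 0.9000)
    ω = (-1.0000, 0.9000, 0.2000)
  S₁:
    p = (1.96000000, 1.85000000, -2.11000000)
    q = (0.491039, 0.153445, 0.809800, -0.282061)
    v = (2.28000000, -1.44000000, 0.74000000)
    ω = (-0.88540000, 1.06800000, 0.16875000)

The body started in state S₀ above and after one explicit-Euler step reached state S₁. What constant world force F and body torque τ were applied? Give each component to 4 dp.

F = (3.4000, 0.3000, -0.8000)
τ = (0.1200, 0.0800, 0.0200)

v₁ − v₀ = (0.68000000, 0.06000000, -0.16000000)
F = m·Δv/dt = (3.4000, 0.3000, -0.8000)
Δω = ω₁−ω₀ = (0.11460000, 0.16800000, -0.03125000)
gyro term ω₀×Iω₀ = (0.0054, -0.0040, 0.0450)
τ = I·(Δω/dt) + ω₀×(Iω₀) = (0.1200, 0.0800, 0.0200)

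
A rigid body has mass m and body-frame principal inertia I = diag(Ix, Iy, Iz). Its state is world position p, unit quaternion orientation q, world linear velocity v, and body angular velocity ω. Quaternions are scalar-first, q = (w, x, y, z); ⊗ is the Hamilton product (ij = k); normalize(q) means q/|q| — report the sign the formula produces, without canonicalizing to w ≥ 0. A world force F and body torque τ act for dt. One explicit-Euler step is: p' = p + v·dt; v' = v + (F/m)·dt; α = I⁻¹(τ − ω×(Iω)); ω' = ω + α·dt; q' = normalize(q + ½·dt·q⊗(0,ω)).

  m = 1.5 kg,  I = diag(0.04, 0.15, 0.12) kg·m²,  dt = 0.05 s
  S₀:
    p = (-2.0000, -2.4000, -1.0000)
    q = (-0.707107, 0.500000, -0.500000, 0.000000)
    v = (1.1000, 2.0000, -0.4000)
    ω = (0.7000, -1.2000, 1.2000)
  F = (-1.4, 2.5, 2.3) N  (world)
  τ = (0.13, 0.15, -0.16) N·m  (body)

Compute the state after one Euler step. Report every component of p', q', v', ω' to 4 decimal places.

p' = (-1.9450, -2.3000, -1.0200)
q' = (-0.7301, 0.4721, -0.4933, -0.0274)
v' = (1.0533, 2.0833, -0.3233)
ω' = (0.8085, -1.1276, 1.1718)

ω×(Iω) gyroscopic = (0.0432, -0.0672, -0.0924)
(τ − ω×Iω)/I = (2.1700, 1.4480, -0.5633)
ω' = ω + α·dt = (0.8085, -1.1276, 1.1718)
2q̇ = q⊗(0,ω) = (-0.9500000, -1.0949749, 0.2485284, -1.0985284)
updated quaternion q' = (-0.7301, 0.4721, -0.4933, -0.0274)
a = (-0.9333, 1.6667, 1.5333)
p + v·dt = (-1.9450, -2.3000, -1.0200)
v' = v + a·dt = (1.0533, 2.0833, -0.3233)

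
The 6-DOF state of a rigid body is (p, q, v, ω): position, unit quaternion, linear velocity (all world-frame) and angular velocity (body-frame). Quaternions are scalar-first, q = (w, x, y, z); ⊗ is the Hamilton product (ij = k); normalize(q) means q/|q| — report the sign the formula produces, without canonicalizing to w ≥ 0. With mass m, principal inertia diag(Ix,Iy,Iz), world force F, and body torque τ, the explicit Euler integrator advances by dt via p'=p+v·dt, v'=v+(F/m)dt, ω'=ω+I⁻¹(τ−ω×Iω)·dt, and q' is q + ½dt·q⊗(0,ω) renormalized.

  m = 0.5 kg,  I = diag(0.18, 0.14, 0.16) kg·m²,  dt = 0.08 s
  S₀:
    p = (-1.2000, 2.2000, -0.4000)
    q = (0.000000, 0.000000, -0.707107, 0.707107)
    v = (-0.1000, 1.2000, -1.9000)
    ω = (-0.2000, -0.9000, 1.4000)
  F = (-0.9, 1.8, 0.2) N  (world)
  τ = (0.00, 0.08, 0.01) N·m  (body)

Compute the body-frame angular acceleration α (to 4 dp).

ω×(Iω) gyroscopic = (-0.0252, -0.0056, -0.0072)
angular accel α = (0.1400, 0.6114, 0.1075)

α = (0.1400, 0.6114, 0.1075)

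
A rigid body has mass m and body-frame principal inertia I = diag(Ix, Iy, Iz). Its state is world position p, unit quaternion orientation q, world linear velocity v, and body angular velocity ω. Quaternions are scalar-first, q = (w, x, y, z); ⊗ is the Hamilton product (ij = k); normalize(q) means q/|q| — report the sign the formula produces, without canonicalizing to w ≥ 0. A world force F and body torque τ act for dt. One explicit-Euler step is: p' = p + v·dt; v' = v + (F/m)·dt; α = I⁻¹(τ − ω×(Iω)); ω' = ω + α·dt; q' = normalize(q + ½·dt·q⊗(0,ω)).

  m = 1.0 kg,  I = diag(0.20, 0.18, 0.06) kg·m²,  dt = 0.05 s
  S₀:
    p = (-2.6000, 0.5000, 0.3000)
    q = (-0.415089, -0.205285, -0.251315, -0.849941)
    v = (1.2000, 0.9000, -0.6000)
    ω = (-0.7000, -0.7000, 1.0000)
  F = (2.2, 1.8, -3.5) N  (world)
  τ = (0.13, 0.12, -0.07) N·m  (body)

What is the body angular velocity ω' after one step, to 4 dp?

ω' = (-0.6885, -0.6394, 0.9498)

precession coupling ω×(Iω) = (0.0840, -0.0980, -0.0098)
α = I⁻¹(τ − ω×Iω) = (0.2300, 1.2111, -1.0033)
ω + α·dt = (-0.6885, -0.6394, 0.9498)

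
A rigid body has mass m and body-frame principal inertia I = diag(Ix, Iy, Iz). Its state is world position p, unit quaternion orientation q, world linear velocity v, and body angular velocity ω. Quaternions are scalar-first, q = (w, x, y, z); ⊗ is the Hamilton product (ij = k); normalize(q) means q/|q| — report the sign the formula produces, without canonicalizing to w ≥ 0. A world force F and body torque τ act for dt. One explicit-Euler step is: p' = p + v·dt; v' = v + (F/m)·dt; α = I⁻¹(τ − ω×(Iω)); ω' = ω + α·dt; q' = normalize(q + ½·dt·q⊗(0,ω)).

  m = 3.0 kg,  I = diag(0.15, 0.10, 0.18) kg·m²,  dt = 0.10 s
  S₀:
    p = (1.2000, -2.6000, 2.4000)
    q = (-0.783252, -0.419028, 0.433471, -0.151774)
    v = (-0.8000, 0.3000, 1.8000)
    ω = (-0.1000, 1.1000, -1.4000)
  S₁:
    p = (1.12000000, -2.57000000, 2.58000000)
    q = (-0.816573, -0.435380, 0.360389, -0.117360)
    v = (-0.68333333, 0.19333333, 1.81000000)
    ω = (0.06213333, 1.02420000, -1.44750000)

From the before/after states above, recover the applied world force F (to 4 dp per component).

Δv = v₁−v₀ = (0.11666667, -0.10666667, 0.01000000)
F = m·Δv/dt = (3.5000, -3.2000, 0.3000)

F = (3.5000, -3.2000, 0.3000)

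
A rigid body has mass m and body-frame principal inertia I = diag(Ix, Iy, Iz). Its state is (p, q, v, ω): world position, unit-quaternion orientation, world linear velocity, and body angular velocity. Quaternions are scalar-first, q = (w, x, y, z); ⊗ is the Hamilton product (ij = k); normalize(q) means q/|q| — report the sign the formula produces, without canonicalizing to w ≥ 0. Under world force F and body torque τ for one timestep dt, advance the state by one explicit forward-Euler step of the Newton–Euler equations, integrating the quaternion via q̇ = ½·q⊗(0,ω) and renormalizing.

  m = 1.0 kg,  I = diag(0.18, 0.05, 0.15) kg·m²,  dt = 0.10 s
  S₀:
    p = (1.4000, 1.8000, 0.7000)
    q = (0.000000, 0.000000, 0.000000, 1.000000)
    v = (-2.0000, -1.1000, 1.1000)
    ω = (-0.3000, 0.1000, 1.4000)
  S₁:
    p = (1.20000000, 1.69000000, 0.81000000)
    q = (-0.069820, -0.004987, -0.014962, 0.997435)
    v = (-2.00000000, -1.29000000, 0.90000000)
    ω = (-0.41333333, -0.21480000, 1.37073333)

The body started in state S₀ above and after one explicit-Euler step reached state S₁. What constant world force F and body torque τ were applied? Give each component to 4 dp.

F = (0.0000, -1.9000, -2.0000)
τ = (-0.1900, -0.1700, -0.0400)

v₁ − v₀ = (0.00000000, -0.19000000, -0.20000000)
m·(v₁−v₀)/dt = (0.0000, -1.9000, -2.0000)
ω₁ − ω₀ = (-0.11333333, -0.31480000, -0.02926667)
τ = I·(Δω/dt) + ω₀×(Iω₀) = (-0.1900, -0.1700, -0.0400)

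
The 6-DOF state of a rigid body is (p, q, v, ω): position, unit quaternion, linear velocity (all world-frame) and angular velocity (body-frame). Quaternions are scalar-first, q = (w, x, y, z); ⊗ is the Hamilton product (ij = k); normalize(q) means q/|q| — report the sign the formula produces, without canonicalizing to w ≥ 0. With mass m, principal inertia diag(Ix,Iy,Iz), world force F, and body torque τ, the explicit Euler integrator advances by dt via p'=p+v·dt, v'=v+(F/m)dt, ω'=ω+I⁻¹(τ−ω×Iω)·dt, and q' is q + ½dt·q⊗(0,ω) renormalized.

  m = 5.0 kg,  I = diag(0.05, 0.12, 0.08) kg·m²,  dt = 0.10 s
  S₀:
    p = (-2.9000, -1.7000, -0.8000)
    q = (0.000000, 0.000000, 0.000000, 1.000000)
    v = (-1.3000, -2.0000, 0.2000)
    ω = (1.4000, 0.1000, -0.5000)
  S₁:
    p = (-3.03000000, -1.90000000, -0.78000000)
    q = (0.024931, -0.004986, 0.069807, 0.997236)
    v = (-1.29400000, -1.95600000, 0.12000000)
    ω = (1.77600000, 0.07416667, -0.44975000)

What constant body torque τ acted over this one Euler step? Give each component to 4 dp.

ω₁ − ω₀ = (0.37600000, -0.02583333, 0.05025000)
I·α + gyro = (0.1900, -0.0100, 0.0500)

τ = (0.1900, -0.0100, 0.0500)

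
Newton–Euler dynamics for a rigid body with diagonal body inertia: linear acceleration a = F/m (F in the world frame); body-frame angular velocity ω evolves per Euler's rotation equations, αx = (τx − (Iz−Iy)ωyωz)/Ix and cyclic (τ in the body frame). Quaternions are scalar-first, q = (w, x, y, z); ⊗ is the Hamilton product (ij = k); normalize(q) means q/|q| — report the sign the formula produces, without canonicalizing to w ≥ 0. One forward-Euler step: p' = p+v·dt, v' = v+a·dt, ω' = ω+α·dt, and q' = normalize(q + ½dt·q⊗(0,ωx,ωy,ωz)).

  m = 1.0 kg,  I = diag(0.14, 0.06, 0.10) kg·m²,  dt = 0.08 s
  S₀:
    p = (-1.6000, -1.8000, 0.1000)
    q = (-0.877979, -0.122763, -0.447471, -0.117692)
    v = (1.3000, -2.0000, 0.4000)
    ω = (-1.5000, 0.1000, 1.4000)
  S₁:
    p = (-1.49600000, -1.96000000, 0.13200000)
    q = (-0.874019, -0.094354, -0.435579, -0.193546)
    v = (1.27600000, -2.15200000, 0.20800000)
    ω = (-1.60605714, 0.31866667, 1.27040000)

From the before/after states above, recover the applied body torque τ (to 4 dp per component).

τ = (-0.1800, 0.0800, -0.1500)

Δω = ω₁−ω₀ = (-0.10605714, 0.21866667, -0.12960000)
τ = I·(Δω/dt) + ω₀×(Iω₀) = (-0.1800, 0.0800, -0.1500)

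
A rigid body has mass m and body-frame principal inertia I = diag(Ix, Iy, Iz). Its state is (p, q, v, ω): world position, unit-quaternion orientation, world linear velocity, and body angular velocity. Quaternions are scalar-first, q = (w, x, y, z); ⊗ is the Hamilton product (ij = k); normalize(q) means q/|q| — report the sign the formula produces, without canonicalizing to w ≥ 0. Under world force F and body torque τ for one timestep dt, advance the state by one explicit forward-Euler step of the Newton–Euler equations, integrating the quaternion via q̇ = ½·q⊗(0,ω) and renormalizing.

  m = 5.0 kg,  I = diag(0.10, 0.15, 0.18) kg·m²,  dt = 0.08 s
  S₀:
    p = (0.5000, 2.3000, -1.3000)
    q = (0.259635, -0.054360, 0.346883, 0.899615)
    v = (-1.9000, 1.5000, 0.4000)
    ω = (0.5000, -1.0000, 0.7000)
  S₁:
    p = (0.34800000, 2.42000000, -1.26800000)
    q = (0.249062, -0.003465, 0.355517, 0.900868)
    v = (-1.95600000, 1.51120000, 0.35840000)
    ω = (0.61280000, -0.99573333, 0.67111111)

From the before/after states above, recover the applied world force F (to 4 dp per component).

F = (-3.5000, 0.7000, -2.6000)

velocity change Δv = (-0.05600000, 0.01120000, -0.04160000)
F = m·Δv/dt = (-3.5000, 0.7000, -2.6000)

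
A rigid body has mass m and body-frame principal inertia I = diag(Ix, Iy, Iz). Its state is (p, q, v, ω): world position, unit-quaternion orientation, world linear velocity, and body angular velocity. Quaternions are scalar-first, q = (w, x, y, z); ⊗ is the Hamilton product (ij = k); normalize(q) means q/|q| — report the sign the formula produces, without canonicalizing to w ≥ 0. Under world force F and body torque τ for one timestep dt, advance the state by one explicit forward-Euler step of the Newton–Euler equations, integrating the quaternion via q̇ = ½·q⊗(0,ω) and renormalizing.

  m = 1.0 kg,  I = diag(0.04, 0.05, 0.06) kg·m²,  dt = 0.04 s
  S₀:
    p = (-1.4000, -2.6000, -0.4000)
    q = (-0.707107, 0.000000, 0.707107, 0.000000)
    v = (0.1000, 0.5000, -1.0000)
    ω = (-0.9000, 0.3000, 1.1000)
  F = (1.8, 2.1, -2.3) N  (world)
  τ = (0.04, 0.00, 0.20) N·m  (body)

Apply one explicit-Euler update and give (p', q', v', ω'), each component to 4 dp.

a = (1.8000, 2.1000, -2.3000)
p' = p + v·dt = (-1.3960, -2.5800, -0.4400)
v' = v + a·dt = (0.1720, 0.5840, -1.0920)
gyro term ω×Iω = (0.0033, 0.0198, -0.0027)
angular accel α = (0.9175, -0.3960, 3.3783)
ω + α·dt = (-0.8633, 0.2842, 1.2351)
q⊗(0,ω) = (-0.2121321, 1.4142140, -0.2121321, -0.1414214)
q + ½dt·q⊗(0,ω), renormalized = (-0.7110, 0.0283, 0.7026, -0.0028)

p' = (-1.3960, -2.5800, -0.4400)
q' = (-0.7110, 0.0283, 0.7026, -0.0028)
v' = (0.1720, 0.5840, -1.0920)
ω' = (-0.8633, 0.2842, 1.2351)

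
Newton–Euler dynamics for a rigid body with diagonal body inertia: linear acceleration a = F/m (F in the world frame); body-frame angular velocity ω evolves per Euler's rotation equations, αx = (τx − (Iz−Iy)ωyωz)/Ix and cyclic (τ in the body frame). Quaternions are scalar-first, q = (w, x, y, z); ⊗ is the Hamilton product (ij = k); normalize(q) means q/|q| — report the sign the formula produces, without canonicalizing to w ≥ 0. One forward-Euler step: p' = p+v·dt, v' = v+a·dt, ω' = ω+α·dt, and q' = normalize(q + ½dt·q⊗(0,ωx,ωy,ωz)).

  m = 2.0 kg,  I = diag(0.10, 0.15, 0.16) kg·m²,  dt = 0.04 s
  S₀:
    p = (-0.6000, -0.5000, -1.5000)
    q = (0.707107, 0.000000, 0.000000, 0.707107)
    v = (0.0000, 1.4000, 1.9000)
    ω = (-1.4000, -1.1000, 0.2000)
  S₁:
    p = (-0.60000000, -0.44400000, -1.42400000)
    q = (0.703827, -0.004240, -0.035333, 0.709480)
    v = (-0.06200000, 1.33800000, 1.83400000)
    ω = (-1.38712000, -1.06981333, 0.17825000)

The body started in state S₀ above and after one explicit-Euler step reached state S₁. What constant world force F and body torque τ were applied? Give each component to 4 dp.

Δω = ω₁−ω₀ = (0.01288000, 0.03018667, -0.02175000)
I·α + gyro = (0.0300, 0.1300, -0.0100)
v₁ − v₀ = (-0.06200000, -0.06200000, -0.06600000)
m·(v₁−v₀)/dt = (-3.1000, -3.1000, -3.3000)

F = (-3.1000, -3.1000, -3.3000)
τ = (0.0300, 0.1300, -0.0100)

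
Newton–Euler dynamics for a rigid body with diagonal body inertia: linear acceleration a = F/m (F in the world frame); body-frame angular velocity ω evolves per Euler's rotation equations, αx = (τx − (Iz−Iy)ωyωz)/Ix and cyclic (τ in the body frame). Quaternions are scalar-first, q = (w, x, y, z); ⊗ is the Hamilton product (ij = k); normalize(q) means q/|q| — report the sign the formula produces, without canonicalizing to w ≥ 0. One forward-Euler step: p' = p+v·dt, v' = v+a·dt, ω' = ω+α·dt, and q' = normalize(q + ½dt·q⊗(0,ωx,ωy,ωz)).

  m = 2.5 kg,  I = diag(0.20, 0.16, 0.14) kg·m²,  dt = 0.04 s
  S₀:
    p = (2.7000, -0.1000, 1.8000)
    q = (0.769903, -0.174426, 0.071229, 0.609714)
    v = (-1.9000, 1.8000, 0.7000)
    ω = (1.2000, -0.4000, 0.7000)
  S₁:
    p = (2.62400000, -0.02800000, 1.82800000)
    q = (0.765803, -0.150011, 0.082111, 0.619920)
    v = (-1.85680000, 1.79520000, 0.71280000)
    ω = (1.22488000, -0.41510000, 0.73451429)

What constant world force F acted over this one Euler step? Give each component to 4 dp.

Δv = v₁−v₀ = (0.04320000, -0.00480000, 0.01280000)
applied force F = (2.7000, -0.3000, 0.8000)

F = (2.7000, -0.3000, 0.8000)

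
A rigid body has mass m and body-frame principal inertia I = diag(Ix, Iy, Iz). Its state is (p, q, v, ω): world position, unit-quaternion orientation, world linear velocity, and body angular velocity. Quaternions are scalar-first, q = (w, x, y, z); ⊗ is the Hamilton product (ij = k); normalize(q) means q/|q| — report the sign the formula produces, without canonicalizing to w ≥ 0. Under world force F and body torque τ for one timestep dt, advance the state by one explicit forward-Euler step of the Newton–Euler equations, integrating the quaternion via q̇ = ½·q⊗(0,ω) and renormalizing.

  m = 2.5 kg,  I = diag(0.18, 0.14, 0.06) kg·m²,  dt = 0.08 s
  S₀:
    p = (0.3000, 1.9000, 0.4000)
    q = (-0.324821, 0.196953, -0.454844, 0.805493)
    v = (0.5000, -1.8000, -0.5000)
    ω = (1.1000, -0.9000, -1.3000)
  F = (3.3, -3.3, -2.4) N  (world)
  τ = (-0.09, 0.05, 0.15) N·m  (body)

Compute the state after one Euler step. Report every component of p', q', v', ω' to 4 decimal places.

ω×(Iω) gyroscopic = (-0.0936, -0.1716, 0.0396)
(τ − ω×Iω)/I = (0.0200, 1.5829, 1.8400)
ω + α·dt = (1.1016, -0.7734, -1.1528)
2q̇ = q⊗(0,ω) = (0.4211330, 0.9589378, 1.4344201, 0.7453380)
updated quaternion q' = (-0.3071, 0.2346, -0.3963, 0.8328)
linear accel F/m = (1.3200, -1.3200, -0.9600)
new position p' = (0.3400, 1.7560, 0.3600)
new velocity v' = (0.6056, -1.9056, -0.5768)

p' = (0.3400, 1.7560, 0.3600)
q' = (-0.3071, 0.2346, -0.3963, 0.8328)
v' = (0.6056, -1.9056, -0.5768)
ω' = (1.1016, -0.7734, -1.1528)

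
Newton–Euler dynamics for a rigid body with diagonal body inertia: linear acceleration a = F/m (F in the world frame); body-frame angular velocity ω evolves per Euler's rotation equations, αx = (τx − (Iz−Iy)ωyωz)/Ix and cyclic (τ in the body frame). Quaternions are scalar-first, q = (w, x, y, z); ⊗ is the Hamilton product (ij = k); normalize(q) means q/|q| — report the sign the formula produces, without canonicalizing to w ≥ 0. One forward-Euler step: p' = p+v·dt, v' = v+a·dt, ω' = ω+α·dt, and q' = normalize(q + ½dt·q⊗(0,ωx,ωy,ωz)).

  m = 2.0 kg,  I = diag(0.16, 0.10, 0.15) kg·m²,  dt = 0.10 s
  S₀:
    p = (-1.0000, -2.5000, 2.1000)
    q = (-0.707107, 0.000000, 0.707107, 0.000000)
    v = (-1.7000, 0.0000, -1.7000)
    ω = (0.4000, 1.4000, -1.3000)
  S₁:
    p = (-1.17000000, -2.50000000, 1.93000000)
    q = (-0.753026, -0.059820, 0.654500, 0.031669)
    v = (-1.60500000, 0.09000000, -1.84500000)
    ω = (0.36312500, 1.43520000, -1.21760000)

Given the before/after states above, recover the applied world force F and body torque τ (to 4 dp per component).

F = (1.9000, 1.8000, -2.9000)
τ = (-0.1500, 0.0300, 0.0900)

velocity change Δv = (0.09500000, 0.09000000, -0.14500000)
m·(v₁−v₀)/dt = (1.9000, 1.8000, -2.9000)
rate change Δω = (-0.03687500, 0.03520000, 0.08240000)
I·α + gyro = (-0.1500, 0.0300, 0.0900)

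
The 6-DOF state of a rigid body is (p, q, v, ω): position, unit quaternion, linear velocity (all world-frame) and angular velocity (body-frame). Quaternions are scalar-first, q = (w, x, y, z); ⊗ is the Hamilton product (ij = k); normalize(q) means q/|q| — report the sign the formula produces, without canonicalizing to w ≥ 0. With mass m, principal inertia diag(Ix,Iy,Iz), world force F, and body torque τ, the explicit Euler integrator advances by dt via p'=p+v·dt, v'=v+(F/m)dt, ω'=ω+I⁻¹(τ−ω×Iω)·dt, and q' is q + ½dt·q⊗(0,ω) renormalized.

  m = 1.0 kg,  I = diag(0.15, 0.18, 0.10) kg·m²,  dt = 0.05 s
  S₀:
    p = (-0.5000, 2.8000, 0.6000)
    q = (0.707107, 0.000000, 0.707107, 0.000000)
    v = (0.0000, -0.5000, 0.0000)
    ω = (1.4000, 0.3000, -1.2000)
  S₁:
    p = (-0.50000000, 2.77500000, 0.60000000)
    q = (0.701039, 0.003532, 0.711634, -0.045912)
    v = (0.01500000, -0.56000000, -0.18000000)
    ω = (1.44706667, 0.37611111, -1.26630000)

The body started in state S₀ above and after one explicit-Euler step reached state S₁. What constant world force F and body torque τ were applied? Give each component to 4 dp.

ω₁ − ω₀ = (0.04706667, 0.07611111, -0.06630000)
τ = I·(Δω/dt) + ω₀×(Iω₀) = (0.1700, 0.1900, -0.1200)
velocity change Δv = (0.01500000, -0.06000000, -0.18000000)
applied force F = (0.3000, -1.2000, -3.6000)

F = (0.3000, -1.2000, -3.6000)
τ = (0.1700, 0.1900, -0.1200)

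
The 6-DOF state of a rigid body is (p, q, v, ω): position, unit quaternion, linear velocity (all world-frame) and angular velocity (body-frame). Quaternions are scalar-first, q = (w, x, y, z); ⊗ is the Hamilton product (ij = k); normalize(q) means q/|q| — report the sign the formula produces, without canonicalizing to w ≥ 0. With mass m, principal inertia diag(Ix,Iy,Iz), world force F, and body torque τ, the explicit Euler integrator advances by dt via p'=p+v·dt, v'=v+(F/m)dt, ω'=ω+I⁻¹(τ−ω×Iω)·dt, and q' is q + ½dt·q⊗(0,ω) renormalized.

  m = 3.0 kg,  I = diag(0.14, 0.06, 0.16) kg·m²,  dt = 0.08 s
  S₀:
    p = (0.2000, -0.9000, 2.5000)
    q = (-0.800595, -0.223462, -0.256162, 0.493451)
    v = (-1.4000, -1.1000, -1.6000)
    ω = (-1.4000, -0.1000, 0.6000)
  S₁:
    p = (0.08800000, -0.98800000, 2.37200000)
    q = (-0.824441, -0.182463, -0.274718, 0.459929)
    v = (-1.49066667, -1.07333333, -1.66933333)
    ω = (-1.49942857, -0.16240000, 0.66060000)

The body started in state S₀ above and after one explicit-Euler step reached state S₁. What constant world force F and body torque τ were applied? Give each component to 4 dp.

F = (-3.4000, 1.0000, -2.6000)
τ = (-0.1800, -0.0300, 0.1100)

Δv = v₁−v₀ = (-0.09066667, 0.02666667, -0.06933333)
applied force F = (-3.4000, 1.0000, -2.6000)
Δω = ω₁−ω₀ = (-0.09942857, -0.06240000, 0.06060000)
precession coupling = (-0.0060, 0.0168, -0.0112)
I·α + gyro = (-0.1800, -0.0300, 0.1100)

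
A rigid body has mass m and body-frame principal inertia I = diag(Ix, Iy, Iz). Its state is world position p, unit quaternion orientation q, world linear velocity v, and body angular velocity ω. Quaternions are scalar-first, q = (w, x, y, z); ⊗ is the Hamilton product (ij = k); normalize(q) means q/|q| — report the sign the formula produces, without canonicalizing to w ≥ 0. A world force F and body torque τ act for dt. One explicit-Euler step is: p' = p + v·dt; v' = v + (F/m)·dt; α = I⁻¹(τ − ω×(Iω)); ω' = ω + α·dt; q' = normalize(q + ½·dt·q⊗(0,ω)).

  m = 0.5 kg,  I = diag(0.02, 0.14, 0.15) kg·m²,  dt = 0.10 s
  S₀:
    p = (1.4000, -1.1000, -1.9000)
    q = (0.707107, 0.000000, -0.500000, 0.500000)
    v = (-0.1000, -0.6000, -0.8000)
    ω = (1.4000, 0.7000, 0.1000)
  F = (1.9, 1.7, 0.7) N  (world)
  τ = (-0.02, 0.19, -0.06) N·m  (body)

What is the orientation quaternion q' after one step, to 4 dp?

q' = (0.7199, 0.0294, -0.4389, 0.5369)

2q̇ = q⊗(0,ω) = (0.3000000, 0.5899498, 1.1949749, 0.7707107)
updated quaternion q' = (0.7199, 0.0294, -0.4389, 0.5369)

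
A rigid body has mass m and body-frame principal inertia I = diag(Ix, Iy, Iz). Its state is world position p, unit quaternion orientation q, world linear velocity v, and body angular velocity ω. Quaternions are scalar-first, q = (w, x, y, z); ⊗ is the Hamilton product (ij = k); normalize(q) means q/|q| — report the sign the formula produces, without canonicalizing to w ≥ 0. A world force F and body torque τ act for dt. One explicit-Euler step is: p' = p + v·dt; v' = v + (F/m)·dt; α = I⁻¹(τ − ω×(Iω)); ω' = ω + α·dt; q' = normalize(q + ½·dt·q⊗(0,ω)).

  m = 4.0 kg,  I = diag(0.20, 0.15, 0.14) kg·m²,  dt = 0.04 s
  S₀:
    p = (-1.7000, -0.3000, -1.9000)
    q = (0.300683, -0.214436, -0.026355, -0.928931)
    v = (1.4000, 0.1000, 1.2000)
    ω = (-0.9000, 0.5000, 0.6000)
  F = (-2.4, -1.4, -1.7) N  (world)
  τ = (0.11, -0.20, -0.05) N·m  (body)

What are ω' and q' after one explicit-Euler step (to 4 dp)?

ω×(Iω) gyroscopic = (-0.0030, -0.0324, 0.0225)
(τ − ω×Iω)/I = (0.5650, -1.1173, -0.5179)
ω + α·dt = (-0.8774, 0.4553, 0.5793)
Hamilton product q⊗(0,ω) = (0.3775437, 0.1780378, 1.1150410, 0.0494723)
q' = normalize(q + ½dt·q⊗(0,ω)) = (0.3081, -0.2108, -0.0041, -0.9277)

ω' = (-0.8774, 0.4553, 0.5793)
q' = (0.3081, -0.2108, -0.0041, -0.9277)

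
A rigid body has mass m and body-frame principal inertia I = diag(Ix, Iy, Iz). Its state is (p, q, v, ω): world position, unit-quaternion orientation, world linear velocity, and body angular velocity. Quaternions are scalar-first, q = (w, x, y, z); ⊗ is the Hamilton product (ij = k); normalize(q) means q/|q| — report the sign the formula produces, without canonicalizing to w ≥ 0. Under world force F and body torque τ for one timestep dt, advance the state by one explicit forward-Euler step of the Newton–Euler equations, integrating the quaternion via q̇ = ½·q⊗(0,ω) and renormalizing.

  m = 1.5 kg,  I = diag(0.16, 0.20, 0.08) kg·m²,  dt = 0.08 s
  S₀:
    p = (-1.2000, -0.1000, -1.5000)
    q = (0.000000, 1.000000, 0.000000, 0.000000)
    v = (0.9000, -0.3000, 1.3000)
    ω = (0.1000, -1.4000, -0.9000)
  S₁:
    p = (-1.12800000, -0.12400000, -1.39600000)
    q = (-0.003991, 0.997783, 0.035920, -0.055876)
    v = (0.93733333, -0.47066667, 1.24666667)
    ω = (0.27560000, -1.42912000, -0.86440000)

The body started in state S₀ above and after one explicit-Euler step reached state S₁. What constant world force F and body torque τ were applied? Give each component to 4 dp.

rate change Δω = (0.17560000, -0.02912000, 0.03560000)
ω₀×(Iω₀) = (-0.1512, -0.0072, -0.0056)
τ = I·(Δω/dt) + ω₀×(Iω₀) = (0.2000, -0.0800, 0.0300)
velocity change Δv = (0.03733333, -0.17066667, -0.05333333)
m·(v₁−v₀)/dt = (0.7000, -3.2000, -1.0000)

F = (0.7000, -3.2000, -1.0000)
τ = (0.2000, -0.0800, 0.0300)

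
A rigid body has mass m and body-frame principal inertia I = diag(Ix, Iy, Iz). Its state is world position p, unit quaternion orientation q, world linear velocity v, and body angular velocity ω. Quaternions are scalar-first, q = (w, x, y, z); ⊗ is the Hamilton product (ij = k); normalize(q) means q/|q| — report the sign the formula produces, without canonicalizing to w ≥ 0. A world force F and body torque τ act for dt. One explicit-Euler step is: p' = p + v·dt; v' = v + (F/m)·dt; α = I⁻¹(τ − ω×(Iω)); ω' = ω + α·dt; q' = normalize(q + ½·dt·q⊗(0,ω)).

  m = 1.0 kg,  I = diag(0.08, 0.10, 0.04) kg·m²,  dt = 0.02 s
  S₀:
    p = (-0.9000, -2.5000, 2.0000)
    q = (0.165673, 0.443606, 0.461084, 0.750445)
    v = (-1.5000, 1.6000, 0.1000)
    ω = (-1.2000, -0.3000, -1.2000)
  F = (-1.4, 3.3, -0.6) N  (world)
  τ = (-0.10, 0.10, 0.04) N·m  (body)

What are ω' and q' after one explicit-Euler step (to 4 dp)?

ω' = (-1.2196, -0.2915, -1.1836)
q' = (0.1814, 0.4383, 0.4568, 0.7525)

ω×(Iω) gyroscopic = (-0.0216, 0.0576, 0.0072)
(τ − ω×Iω)/I = (-0.9800, 0.4240, 0.8200)
ω + α·dt = (-1.2196, -0.2915, -1.1836)
Hamilton product q⊗(0,ω) = (1.5711864, -0.5269749, -0.4179087, 0.2214114)
q + ½dt·q⊗(0,ω), renormalized = (0.1814, 0.4383, 0.4568, 0.7525)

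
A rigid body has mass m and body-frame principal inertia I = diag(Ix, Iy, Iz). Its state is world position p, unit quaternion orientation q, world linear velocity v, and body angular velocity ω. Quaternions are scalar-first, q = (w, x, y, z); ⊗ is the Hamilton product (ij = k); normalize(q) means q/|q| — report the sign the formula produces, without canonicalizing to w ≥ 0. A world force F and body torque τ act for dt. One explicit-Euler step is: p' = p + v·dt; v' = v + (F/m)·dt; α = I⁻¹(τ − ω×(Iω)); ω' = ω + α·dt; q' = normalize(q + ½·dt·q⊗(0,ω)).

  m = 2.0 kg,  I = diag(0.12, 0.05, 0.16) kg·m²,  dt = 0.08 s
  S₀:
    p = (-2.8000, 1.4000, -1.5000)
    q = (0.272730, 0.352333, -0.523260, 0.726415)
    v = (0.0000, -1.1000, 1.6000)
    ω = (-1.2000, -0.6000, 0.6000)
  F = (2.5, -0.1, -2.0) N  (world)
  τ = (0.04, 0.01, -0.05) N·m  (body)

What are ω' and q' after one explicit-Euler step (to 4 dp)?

ω×(Iω) gyroscopic = (-0.0396, 0.0288, -0.0504)
(τ − ω×Iω)/I = (0.6633, -0.3760, 0.0025)
ω' = ω + α·dt = (-1.1469, -0.6301, 0.6002)
Hamilton product q⊗(0,ω) = (-0.3270054, -0.2053830, -1.2467358, -0.6756738)
q + ½dt·q⊗(0,ω), renormalized = (0.2592, 0.3435, -0.5721, 0.6982)

ω' = (-1.1469, -0.6301, 0.6002)
q' = (0.2592, 0.3435, -0.5721, 0.6982)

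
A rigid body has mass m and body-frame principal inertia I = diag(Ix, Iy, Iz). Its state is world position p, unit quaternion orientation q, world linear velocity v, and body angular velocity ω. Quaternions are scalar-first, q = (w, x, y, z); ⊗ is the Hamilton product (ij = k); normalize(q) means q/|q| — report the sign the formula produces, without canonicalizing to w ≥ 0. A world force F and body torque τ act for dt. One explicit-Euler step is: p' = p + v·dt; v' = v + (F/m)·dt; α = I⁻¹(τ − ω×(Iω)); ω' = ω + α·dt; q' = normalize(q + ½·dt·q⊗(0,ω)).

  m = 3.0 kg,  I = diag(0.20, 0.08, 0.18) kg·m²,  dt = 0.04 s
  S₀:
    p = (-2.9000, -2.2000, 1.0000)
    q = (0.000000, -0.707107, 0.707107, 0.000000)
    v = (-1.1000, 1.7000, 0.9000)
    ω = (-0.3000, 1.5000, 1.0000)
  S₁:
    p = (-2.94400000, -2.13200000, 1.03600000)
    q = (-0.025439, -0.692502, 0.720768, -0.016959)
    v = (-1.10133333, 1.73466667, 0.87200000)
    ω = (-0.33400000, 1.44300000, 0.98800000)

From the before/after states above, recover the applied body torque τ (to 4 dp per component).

ω₁ − ω₀ = (-0.03400000, -0.05700000, -0.01200000)
τ = I·(Δω/dt) + ω₀×(Iω₀) = (-0.0200, -0.1200, 0.0000)

τ = (-0.0200, -0.1200, 0.0000)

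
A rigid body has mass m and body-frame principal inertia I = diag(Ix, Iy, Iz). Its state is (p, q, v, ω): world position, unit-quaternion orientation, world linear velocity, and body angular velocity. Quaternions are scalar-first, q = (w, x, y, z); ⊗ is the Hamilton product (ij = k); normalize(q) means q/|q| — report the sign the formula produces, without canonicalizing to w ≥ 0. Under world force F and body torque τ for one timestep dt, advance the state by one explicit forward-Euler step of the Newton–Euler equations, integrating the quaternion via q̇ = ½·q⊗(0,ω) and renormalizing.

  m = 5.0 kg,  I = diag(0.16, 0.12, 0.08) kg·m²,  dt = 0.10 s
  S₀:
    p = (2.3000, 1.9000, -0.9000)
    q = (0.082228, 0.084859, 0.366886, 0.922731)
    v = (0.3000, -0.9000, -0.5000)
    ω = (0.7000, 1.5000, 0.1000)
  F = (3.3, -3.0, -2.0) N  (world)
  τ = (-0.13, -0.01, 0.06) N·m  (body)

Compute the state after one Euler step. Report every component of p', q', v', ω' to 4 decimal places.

p' = (2.3300, 1.8100, -0.9500)
q' = (0.0470, 0.0203, 0.4035, 0.9135)
v' = (0.3660, -0.9600, -0.5400)
ω' = (0.6225, 1.4870, 0.2275)

α = I⁻¹(τ − ω×Iω) = (-0.7750, -0.1300, 1.2750)
new body rate ω' = (0.6225, 1.4870, 0.2275)
2q̇ = q⊗(0,ω) = (-0.7020034, -1.2898483, 0.7607678, -0.1213089)
q + ½dt·q⊗(0,ω), renormalized = (0.0470, 0.0203, 0.4035, 0.9135)
a = (0.6600, -0.6000, -0.4000)
new position p' = (2.3300, 1.8100, -0.9500)
v' = v + a·dt = (0.3660, -0.9600, -0.5400)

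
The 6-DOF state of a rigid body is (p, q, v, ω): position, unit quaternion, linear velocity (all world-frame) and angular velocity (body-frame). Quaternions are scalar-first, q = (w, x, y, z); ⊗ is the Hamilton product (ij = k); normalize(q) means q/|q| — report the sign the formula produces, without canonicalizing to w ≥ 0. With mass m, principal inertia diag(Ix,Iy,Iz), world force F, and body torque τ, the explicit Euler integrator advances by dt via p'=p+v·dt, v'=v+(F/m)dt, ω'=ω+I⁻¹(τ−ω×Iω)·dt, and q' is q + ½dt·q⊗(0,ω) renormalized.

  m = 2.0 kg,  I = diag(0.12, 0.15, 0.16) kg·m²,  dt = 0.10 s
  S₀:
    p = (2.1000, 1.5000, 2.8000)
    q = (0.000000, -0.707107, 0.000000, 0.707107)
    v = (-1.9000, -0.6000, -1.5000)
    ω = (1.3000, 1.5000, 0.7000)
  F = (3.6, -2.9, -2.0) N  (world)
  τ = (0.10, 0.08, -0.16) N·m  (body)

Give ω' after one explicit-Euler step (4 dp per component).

ω' = (1.3746, 1.5776, 0.5634)

angular accel α = (0.7458, 0.7760, -1.3656)
ω + α·dt = (1.3746, 1.5776, 0.5634)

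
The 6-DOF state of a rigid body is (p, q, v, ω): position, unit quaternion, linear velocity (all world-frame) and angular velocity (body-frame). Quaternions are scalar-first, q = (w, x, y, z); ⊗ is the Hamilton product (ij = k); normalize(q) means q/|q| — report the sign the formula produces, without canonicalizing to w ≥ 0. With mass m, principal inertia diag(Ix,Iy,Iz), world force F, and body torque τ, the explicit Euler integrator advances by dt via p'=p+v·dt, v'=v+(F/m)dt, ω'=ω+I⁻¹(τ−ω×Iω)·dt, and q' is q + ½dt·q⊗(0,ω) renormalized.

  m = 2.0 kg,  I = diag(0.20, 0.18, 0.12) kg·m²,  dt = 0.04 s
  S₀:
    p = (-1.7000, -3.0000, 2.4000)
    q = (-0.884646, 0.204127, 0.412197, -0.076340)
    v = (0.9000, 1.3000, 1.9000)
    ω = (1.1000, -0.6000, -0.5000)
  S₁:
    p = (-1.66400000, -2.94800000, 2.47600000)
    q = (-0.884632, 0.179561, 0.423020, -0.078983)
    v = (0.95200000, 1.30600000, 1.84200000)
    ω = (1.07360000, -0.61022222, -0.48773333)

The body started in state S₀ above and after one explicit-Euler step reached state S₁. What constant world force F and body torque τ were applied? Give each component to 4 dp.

v₁ − v₀ = (0.05200000, 0.00600000, -0.05800000)
applied force F = (2.6000, 0.3000, -2.9000)
ω₁ − ω₀ = (-0.02640000, -0.01022222, 0.01226667)
τ = I·(Δω/dt) + ω₀×(Iω₀) = (-0.1500, -0.0900, 0.0500)

F = (2.6000, 0.3000, -2.9000)
τ = (-0.1500, -0.0900, 0.0500)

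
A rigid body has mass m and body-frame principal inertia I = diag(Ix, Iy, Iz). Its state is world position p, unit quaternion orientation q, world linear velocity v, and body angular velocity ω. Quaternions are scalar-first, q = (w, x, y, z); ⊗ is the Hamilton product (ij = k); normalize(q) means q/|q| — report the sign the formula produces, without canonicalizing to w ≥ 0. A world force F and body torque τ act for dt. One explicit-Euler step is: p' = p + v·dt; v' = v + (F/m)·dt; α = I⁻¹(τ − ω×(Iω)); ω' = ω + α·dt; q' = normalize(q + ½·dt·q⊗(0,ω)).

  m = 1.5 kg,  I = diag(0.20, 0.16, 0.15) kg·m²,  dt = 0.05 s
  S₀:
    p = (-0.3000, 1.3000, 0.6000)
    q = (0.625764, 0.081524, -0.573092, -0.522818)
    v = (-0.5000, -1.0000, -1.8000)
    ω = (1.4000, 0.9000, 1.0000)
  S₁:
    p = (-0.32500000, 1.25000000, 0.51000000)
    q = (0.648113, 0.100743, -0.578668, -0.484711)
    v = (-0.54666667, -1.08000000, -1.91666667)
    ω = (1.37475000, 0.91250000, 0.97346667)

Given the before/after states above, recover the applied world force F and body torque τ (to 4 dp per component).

F = (-1.4000, -2.4000, -3.5000)
τ = (-0.1100, 0.1100, -0.1300)

v₁ − v₀ = (-0.04666667, -0.08000000, -0.11666667)
m·(v₁−v₀)/dt = (-1.4000, -2.4000, -3.5000)
rate change Δω = (-0.02525000, 0.01250000, -0.02653333)
ω₀×(Iω₀) = (-0.0090, 0.0700, -0.0504)
I·α + gyro = (-0.1100, 0.1100, -0.1300)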